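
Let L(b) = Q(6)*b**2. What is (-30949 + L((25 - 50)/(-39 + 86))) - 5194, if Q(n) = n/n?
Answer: -79839262/2209 ≈ -36143.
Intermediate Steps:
Q(n) = 1
L(b) = b**2 (L(b) = 1*b**2 = b**2)
(-30949 + L((25 - 50)/(-39 + 86))) - 5194 = (-30949 + ((25 - 50)/(-39 + 86))**2) - 5194 = (-30949 + (-25/47)**2) - 5194 = (-30949 + 625/2209) - 5194 = -68365716/2209 - 5194 = -79839262/2209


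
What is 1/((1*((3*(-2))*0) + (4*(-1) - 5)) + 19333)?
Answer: 1/19324 ≈ 5.1749e-5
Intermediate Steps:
1/((1*((3*(-2))*0) + (4*(-1) - 5)) + 19333) = 1/((1*(-6*0) + (-4 - 5)) + 19333) = 1/((1*0 - 9) + 19333) = 1/((0 - 9) + 19333) = 1/(-9 + 19333) = 1/19324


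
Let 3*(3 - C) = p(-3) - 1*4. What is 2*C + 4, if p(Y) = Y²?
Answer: 20/3 ≈ 6.6667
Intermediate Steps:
C = 4/3 (C = 3 - ((-3)² - 1*4)/3 = 3 - (9 - 4)/3 = 3 - ⅓*5 = 3 - 5/3 = 4/3 ≈ 1.3333)
2*C + 4 = 2*(4/3) + 4 = 8/3 + 4 = 20/3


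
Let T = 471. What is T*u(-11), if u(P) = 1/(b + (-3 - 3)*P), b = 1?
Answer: 471/67 ≈ 7.0299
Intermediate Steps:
u(P) = 1/(1 - 6*P) (u(P) = 1/(1 + (-3 - 3)*P) = 1/(1 - 6*P))
T*u(-11) = 471*(-1/(-1 + 6*(-11))) = 471*(-1/(-1 - 66)) = 471*(-1/(-67)) = 471*(-1*(-1/67)) = 471*(1/67) = 471/67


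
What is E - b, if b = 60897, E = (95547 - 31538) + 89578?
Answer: 92690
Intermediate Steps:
E = 153587 (E = 64009 + 89578 = 153587)
E - b = 153587 - 1*60897 = 153587 - 60897 = 92690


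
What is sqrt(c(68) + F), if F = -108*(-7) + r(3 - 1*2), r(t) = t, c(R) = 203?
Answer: 8*sqrt(15) ≈ 30.984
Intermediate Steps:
F = 757 (F = -108*(-7) + (3 - 1*2) = 756 + (3 - 2) = 756 + 1 = 757)
sqrt(c(68) + F) = sqrt(203 + 757) = sqrt(960) = 8*sqrt(15)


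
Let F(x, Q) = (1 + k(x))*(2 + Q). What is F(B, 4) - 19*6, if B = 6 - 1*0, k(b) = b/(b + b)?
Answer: -105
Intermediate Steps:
k(b) = ½ (k(b) = b/((2*b)) = b*(1/(2*b)) = ½)
B = 6 (B = 6 + 0 = 6)
F(x, Q) = 3 + 3*Q/2 (F(x, Q) = (1 + ½)*(2 + Q) = 3*(2 + Q)/2 = 3 + 3*Q/2)
F(B, 4) - 19*6 = (3 + (3/2)*4) - 19*6 = (3 + 6) - 114 = 9 - 114 = -105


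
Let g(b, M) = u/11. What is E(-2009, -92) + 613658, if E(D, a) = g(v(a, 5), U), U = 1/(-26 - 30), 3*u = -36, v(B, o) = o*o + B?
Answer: 6750226/11 ≈ 6.1366e+5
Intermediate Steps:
v(B, o) = B + o**2 (v(B, o) = o**2 + B = B + o**2)
u = -12 (u = (1/3)*(-36) = -12)
U = -1/56 (U = 1/(-56) = -1/56 ≈ -0.017857)
g(b, M) = -12/11
E(D, a) = -12/11
E(-2009, -92) + 613658 = -12/11 + 613658 = 6750226/11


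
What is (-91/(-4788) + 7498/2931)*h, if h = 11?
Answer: 18944695/668268 ≈ 28.349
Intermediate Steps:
(-91/(-4788) + 7498/2931)*h = (-91/(-4788) + 7498/2931)*11 = (-91*(-1/4788) + 7498*(1/2931))*11 = (13/684 + 7498/2931)*11 = (1722245/668268)*11 = 18944695/668268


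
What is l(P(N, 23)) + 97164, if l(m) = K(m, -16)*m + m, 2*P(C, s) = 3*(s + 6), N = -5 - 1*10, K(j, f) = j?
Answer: 396399/4 ≈ 99100.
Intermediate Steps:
N = -15 (N = -5 - 10 = -15)
P(C, s) = 9 + 3*s/2 (P(C, s) = (3*(s + 6))/2 = (3*(6 + s))/2 = (18 + 3*s)/2 = 9 + 3*s/2)
l(m) = m + m² (l(m) = m*m + m = m² + m = m + m²)
l(P(N, 23)) + 97164 = (9 + (3/2)*23)*(1 + (9 + (3/2)*23)) + 97164 = (9 + 69/2)*(1 + (9 + 69/2)) + 97164 = 87*(1 + 87/2)/2 + 97164 = (87/2)*(89/2) + 97164 = 7743/4 + 97164 = 396399/4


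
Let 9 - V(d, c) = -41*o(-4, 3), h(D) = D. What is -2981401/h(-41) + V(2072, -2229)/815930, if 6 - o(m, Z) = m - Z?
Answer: 1216307270076/16726565 ≈ 72717.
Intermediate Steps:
o(m, Z) = 6 + Z - m (o(m, Z) = 6 - (m - Z) = 6 + (Z - m) = 6 + Z - m)
V(d, c) = 542 (V(d, c) = 9 - (-41)*(6 + 3 - 1*(-4)) = 9 - (-41)*(6 + 3 + 4) = 9 - (-41)*13 = 9 - 1*(-533) = 9 + 533 = 542)
-2981401/h(-41) + V(2072, -2229)/815930 = -2981401/(-41) + 542/815930 = -2981401*(-1/41) + 542*(1/815930) = 2981401/41 + 271/407965 = 1216307270076/16726565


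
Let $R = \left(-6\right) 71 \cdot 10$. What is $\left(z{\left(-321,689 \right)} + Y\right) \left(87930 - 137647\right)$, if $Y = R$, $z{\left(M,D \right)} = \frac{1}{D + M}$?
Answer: $\frac{77940296843}{368} \approx 2.1179 \cdot 10^{8}$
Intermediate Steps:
$R = -4260$ ($R = \left(-426\right) 10 = -4260$)
$Y = -4260$
$\left(z{\left(-321,689 \right)} + Y\right) \left(87930 - 137647\right) = \left(\frac{1}{689 - 321} - 4260\right) \left(87930 - 137647\right) = \left(\frac{1}{368} - 4260\right) \left(-49717\right) = \left(- \frac{1567679}{368}\right) \left(-49717\right) = \frac{77940296843}{368}$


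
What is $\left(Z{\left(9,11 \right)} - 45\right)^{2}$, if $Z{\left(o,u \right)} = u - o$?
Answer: $1849$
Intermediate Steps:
$\left(Z{\left(9,11 \right)} - 45\right)^{2} = \left(\left(11 - 9\right) - 45\right)^{2} = \left(2 - 45\right)^{2} = \left(-43\right)^{2} = 1849$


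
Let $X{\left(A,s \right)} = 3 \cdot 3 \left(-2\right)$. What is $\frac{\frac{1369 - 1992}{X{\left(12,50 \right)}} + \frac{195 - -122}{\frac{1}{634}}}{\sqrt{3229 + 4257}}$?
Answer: $\frac{190433 \sqrt{7486}}{7092} \approx 2323.3$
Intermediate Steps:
$X{\left(A,s \right)} = -18$ ($X{\left(A,s \right)} = 9 \left(-2\right) = -18$)
$\frac{\frac{1369 - 1992}{X{\left(12,50 \right)}} + \frac{195 - -122}{\frac{1}{634}}}{\sqrt{3229 + 4257}} = \frac{\frac{1369 - 1992}{-18} + \frac{195 - -122}{\frac{1}{634}}}{\sqrt{3229 + 4257}} = \frac{\left(1369 - 1992\right) \left(- \frac{1}{18}\right) + \left(195 + 122\right) \frac{1}{\frac{1}{634}}}{\sqrt{7486}} = \left(\left(-623\right) \left(- \frac{1}{18}\right) + 317 \cdot 634\right) \frac{\sqrt{7486}}{7486} = \left(\frac{623}{18} + 200978\right) \frac{\sqrt{7486}}{7486} = \frac{3618227 \frac{\sqrt{7486}}{7486}}{18} = \frac{190433 \sqrt{7486}}{7092}$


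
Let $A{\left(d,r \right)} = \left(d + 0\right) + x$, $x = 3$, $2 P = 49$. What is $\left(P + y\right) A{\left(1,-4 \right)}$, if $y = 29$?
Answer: $214$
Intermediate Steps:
$P = \frac{49}{2}$ ($P = \frac{1}{2} \cdot 49 = \frac{49}{2} \approx 24.5$)
$A{\left(d,r \right)} = 3 + d$ ($A{\left(d,r \right)} = \left(d + 0\right) + 3 = d + 3 = 3 + d$)
$\left(P + y\right) A{\left(1,-4 \right)} = \left(\frac{49}{2} + 29\right) \left(3 + 1\right) = \frac{107}{2} \cdot 4 = 214$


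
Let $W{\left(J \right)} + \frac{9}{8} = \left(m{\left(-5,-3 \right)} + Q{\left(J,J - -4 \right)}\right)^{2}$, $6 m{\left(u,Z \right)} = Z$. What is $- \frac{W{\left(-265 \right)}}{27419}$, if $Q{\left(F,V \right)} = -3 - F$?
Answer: $- \frac{547049}{219352} \approx -2.4939$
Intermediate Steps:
$m{\left(u,Z \right)} = \frac{Z}{6}$
$W{\left(J \right)} = - \frac{9}{8} + \left(- \frac{7}{2} - J\right)^{2}$ ($W{\left(J \right)} = - \frac{9}{8} + \left(\frac{1}{6} \left(-3\right) - \left(3 + J\right)\right)^{2} = - \frac{9}{8} + \left(- \frac{1}{2} - \left(3 + J\right)\right)^{2} = - \frac{9}{8} + \left(- \frac{7}{2} - J\right)^{2}$)
$- \frac{W{\left(-265 \right)}}{27419} = - \frac{\frac{89}{8} + \left(-265\right)^{2} + 7 \left(-265\right)}{27419} = - \frac{\frac{89}{8} + 70225 - 1855}{27419} = - \frac{547049}{8 \cdot 27419} = \left(-1\right) \frac{547049}{219352} = - \frac{547049}{219352}$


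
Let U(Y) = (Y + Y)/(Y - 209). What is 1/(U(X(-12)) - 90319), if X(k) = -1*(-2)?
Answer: -207/18696037 ≈ -1.1072e-5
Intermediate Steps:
X(k) = 2
U(Y) = 2*Y/(-209 + Y) (U(Y) = (2*Y)/(-209 + Y) = 2*Y/(-209 + Y))
1/(U(X(-12)) - 90319) = 1/(2*2/(-209 + 2) - 90319) = 1/(2*2/(-207) - 90319) = 1/(2*2*(-1/207) - 90319) = 1/(-4/207 - 90319) = 1/(-18696037/207) = -207/18696037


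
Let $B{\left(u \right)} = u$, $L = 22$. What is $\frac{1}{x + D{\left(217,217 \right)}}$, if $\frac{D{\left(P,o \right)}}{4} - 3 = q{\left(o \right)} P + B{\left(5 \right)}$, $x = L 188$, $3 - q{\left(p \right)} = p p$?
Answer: $- \frac{1}{40866480} \approx -2.447 \cdot 10^{-8}$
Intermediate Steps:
$q{\left(p \right)} = 3 - p^{2}$ ($q{\left(p \right)} = 3 - p p = 3 - p^{2}$)
$x = 4136$ ($x = 22 \cdot 188 = 4136$)
$D{\left(P,o \right)} = 32 + 4 P \left(3 - o^{2}\right)$ ($D{\left(P,o \right)} = 12 + 4 \left(\left(3 - o^{2}\right) P + 5\right) = 12 + 4 \left(P \left(3 - o^{2}\right) + 5\right) = 12 + 4 \left(5 + P \left(3 - o^{2}\right)\right) = 12 + \left(20 + 4 P \left(3 - o^{2}\right)\right) = 32 + 4 P \left(3 - o^{2}\right)$)
$\frac{1}{x + D{\left(217,217 \right)}} = \frac{1}{4136 + \left(32 - 868 \left(-3 + 217^{2}\right)\right)} = \frac{1}{4136 + \left(32 - 868 \left(-3 + 47089\right)\right)} = \frac{1}{4136 + \left(32 - 868 \cdot 47086\right)} = \frac{1}{4136 + \left(32 - 40870648\right)} = \frac{1}{4136 - 40870616} = \frac{1}{-40866480} = - \frac{1}{40866480}$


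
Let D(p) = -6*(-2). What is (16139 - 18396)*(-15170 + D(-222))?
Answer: 34211606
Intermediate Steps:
D(p) = 12
(16139 - 18396)*(-15170 + D(-222)) = (16139 - 18396)*(-15170 + 12) = -2257*(-15158) = 34211606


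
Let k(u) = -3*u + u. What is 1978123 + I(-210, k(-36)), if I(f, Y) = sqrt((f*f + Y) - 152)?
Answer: 1978123 + 2*sqrt(11005) ≈ 1.9783e+6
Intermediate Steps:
k(u) = -2*u
I(f, Y) = sqrt(-152 + Y + f**2) (I(f, Y) = sqrt((f**2 + Y) - 152) = sqrt((Y + f**2) - 152) = sqrt(-152 + Y + f**2))
1978123 + I(-210, k(-36)) = 1978123 + sqrt(-152 - 2*(-36) + (-210)**2) = 1978123 + sqrt(-152 + 72 + 44100) = 1978123 + sqrt(44020) = 1978123 + 2*sqrt(11005)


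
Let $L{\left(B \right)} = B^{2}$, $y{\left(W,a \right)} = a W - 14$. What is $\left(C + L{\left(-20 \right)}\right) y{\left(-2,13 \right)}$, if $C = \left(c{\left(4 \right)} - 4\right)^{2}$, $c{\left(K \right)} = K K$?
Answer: $-21760$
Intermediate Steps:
$c{\left(K \right)} = K^{2}$
$y{\left(W,a \right)} = -14 + W a$ ($y{\left(W,a \right)} = W a - 14 = -14 + W a$)
$C = 144$ ($C = \left(4^{2} - 4\right)^{2} = \left(16 - 4\right)^{2} = 12^{2} = 144$)
$\left(C + L{\left(-20 \right)}\right) y{\left(-2,13 \right)} = \left(144 + \left(-20\right)^{2}\right) \left(-14 - 26\right) = \left(144 + 400\right) \left(-14 - 26\right) = 544 \left(-40\right) = -21760$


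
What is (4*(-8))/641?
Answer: -32/641 ≈ -0.049922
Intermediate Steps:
(4*(-8))/641 = -32*1/641 = -32/641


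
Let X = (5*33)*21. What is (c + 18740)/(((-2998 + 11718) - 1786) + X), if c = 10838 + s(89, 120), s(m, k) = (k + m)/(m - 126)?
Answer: 1094177/384763 ≈ 2.8438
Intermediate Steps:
X = 3465 (X = 165*21 = 3465)
s(m, k) = (k + m)/(-126 + m)
c = 400797/37 (c = 10838 + (120 + 89)/(-126 + 89) = 10838 + 209/(-37) = 10838 - 1/37*209 = 10838 - 209/37 = 400797/37 ≈ 10832.)
(c + 18740)/(((-2998 + 11718) - 1786) + X) = (400797/37 + 18740)/(((-2998 + 11718) - 1786) + 3465) = 1094177/(37*((8720 - 1786) + 3465)) = 1094177/(37*(6934 + 3465)) = (1094177/37)/10399 = (1094177/37)*(1/10399) = 1094177/384763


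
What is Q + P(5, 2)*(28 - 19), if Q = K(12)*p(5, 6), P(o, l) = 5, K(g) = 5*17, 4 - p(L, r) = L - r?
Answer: 470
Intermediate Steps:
p(L, r) = 4 + r - L (p(L, r) = 4 - (L - r) = 4 + (r - L) = 4 + r - L)
K(g) = 85
Q = 425 (Q = 85*(4 + 6 - 1*5) = 85*(4 + 6 - 5) = 85*5 = 425)
Q + P(5, 2)*(28 - 19) = 425 + 5*(28 - 19) = 425 + 5*9 = 425 + 45 = 470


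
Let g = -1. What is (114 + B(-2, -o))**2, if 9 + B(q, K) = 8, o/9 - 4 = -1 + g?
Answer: 12769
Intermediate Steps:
o = 18 (o = 36 + 9*(-1 - 1) = 36 + 9*(-2) = 36 - 18 = 18)
B(q, K) = -1 (B(q, K) = -9 + 8 = -1)
(114 + B(-2, -o))**2 = (114 - 1)**2 = 113**2 = 12769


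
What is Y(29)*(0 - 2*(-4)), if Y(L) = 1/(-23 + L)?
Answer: 4/3 ≈ 1.3333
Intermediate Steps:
Y(29)*(0 - 2*(-4)) = (0 - 2*(-4))/(-23 + 29) = (0 + 8)/6 = (1/6)*8 = 4/3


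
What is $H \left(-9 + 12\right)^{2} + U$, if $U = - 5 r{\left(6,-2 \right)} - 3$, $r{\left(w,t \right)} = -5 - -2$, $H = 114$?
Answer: $1038$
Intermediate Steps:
$r{\left(w,t \right)} = -3$ ($r{\left(w,t \right)} = -5 + 2 = -3$)
$U = 12$ ($U = \left(-5\right) \left(-3\right) - 3 = 15 + \left(-4 + 1\right) = 15 - 3 = 12$)
$H \left(-9 + 12\right)^{2} + U = 114 \left(-9 + 12\right)^{2} + 12 = 114 \cdot 3^{2} + 12 = 114 \cdot 9 + 12 = 1026 + 12 = 1038$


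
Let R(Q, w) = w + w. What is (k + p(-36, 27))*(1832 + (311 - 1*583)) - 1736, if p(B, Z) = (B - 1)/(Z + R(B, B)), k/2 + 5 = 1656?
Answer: 15452000/3 ≈ 5.1507e+6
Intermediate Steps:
k = 3302 (k = -10 + 2*1656 = -10 + 3312 = 3302)
R(Q, w) = 2*w
p(B, Z) = (-1 + B)/(Z + 2*B) (p(B, Z) = (B - 1)/(Z + 2*B) = (-1 + B)/(Z + 2*B))
(k + p(-36, 27))*(1832 + (311 - 1*583)) - 1736 = (3302 + (-1 - 36)/(27 + 2*(-36)))*(1832 + (311 - 1*583)) - 1736 = (3302 - 37/(27 - 72))*(1832 + (311 - 583)) - 1736 = (3302 - 37/(-45))*(1832 - 272) - 1736 = (3302 - 1/45*(-37))*1560 - 1736 = (3302 + 37/45)*1560 - 1736 = (148627/45)*1560 - 1736 = 15457208/3 - 1736 = 15452000/3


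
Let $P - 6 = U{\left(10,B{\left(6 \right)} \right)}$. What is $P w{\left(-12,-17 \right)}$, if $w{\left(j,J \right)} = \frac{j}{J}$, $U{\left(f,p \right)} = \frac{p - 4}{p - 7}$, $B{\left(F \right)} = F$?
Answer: $\frac{48}{17} \approx 2.8235$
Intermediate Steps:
$U{\left(f,p \right)} = \frac{-4 + p}{-7 + p}$
$P = 4$ ($P = 6 + \frac{-4 + 6}{-7 + 6} = 6 + \frac{1}{-1} \cdot 2 = 6 - 2 = 4$)
$P w{\left(-12,-17 \right)} = 4 \left(- \frac{12}{-17}\right) = 4 \left(\left(-12\right) \left(- \frac{1}{17}\right)\right) = 4 \cdot \frac{12}{17} = \frac{48}{17}$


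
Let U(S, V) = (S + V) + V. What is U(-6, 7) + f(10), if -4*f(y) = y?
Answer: 11/2 ≈ 5.5000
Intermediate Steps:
f(y) = -y/4
U(S, V) = S + 2*V
U(-6, 7) + f(10) = (-6 + 2*7) - ¼*10 = (-6 + 14) - 5/2 = 8 - 5/2 = 11/2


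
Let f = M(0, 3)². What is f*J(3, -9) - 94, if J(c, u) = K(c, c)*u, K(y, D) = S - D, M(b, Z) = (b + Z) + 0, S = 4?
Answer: -175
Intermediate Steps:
M(b, Z) = Z + b (M(b, Z) = (Z + b) + 0 = Z + b)
K(y, D) = 4 - D
J(c, u) = u*(4 - c) (J(c, u) = (4 - c)*u = u*(4 - c))
f = 9 (f = (3 + 0)² = 3² = 9)
f*J(3, -9) - 94 = 9*(-9*(4 - 1*3)) - 94 = 9*(-9*(4 - 3)) - 94 = 9*(-9*1) - 94 = 9*(-9) - 94 = -81 - 94 = -175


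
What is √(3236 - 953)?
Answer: √2283 ≈ 47.781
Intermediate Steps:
√(3236 - 953) = √2283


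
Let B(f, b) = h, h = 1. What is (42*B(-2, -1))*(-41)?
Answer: -1722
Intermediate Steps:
B(f, b) = 1
(42*B(-2, -1))*(-41) = (42*1)*(-41) = 42*(-41) = -1722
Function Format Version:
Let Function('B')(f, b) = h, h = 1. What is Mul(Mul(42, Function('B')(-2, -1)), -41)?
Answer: -1722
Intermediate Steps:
Function('B')(f, b) = 1
Mul(Mul(42, Function('B')(-2, -1)), -41) = Mul(Mul(42, 1), -41) = Mul(42, -41) = -1722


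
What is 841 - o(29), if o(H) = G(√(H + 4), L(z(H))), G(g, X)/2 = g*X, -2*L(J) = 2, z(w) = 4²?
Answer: 841 + 2*√33 ≈ 852.49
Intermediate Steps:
z(w) = 16
L(J) = -1 (L(J) = -½*2 = -1)
G(g, X) = 2*X*g (G(g, X) = 2*(g*X) = 2*(X*g) = 2*X*g)
o(H) = -2*√(4 + H) (o(H) = 2*(-1)*√(H + 4) = 2*(-1)*√(4 + H) = -2*√(4 + H))
841 - o(29) = 841 - (-2)*√(4 + 29) = 841 - (-2)*√33 = 841 + 2*√33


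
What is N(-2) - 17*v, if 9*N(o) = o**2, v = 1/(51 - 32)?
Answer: -77/171 ≈ -0.45029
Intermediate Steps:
v = 1/19 ≈ 0.052632
N(o) = o**2/9
N(-2) - 17*v = (1/9)*(-2)**2 - 17*1/19 = (1/9)*4 - 17/19 = 4/9 - 17/19 = -77/171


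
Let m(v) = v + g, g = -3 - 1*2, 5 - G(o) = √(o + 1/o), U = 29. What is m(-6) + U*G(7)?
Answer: 134 - 145*√14/7 ≈ 56.494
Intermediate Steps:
G(o) = 5 - √(o + 1/o)
g = -5 (g = -3 - 2 = -5)
m(v) = -5 + v (m(v) = v - 5 = -5 + v)
m(-6) + U*G(7) = (-5 - 6) + 29*(5 - √(7 + 1/7)) = -11 + 29*(5 - √(7 + ⅐)) = -11 + 29*(5 - √(50/7)) = -11 + 29*(5 - 5*√14/7) = -11 + (145 - 145*√14/7) = 134 - 145*√14/7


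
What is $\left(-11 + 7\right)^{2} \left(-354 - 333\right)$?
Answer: $-10992$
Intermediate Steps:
$\left(-11 + 7\right)^{2} \left(-354 - 333\right) = \left(-4\right)^{2} \left(-687\right) = 16 \left(-687\right) = -10992$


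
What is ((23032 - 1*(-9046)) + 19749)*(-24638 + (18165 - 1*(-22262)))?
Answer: 818296503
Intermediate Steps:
((23032 - 1*(-9046)) + 19749)*(-24638 + (18165 - 1*(-22262))) = ((23032 + 9046) + 19749)*(-24638 + (18165 + 22262)) = (32078 + 19749)*(-24638 + 40427) = 51827*15789 = 818296503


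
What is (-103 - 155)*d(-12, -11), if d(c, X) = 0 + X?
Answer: 2838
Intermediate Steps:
d(c, X) = X
(-103 - 155)*d(-12, -11) = (-103 - 155)*(-11) = -258*(-11) = 2838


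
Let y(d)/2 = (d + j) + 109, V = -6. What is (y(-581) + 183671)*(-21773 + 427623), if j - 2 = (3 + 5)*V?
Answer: 74122414750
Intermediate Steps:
j = -46 (j = 2 + (3 + 5)*(-6) = 2 + 8*(-6) = 2 - 48 = -46)
y(d) = 126 + 2*d (y(d) = 2*((d - 46) + 109) = 2*((-46 + d) + 109) = 2*(63 + d) = 126 + 2*d)
(y(-581) + 183671)*(-21773 + 427623) = ((126 + 2*(-581)) + 183671)*(-21773 + 427623) = ((126 - 1162) + 183671)*405850 = (-1036 + 183671)*405850 = 182635*405850 = 74122414750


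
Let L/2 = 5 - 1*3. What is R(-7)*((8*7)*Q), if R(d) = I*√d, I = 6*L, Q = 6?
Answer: 8064*I*√7 ≈ 21335.0*I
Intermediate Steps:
L = 4 (L = 2*(5 - 1*3) = 2*(5 - 3) = 2*2 = 4)
I = 24 (I = 6*4 = 24)
R(d) = 24*√d
R(-7)*((8*7)*Q) = (24*√(-7))*((8*7)*6) = (24*(I*√7))*(56*6) = (24*I*√7)*336 = 8064*I*√7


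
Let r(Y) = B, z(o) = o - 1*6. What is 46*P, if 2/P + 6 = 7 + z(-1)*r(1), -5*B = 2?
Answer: 460/19 ≈ 24.211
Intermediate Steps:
z(o) = -6 + o (z(o) = o - 6 = -6 + o)
B = -⅖ (B = -⅕*2 = -⅖ ≈ -0.40000)
r(Y) = -⅖
P = 10/19 (P = 2/(-6 + (7 + (-6 - 1)*(-⅖))) = 2/(-6 + (7 - 7*(-⅖))) = 2/(-6 + (7 + 14/5)) = 2/(-6 + 49/5) = 2/(19/5) = 2*(5/19) = 10/19 ≈ 0.52632)
46*P = 46*(10/19) = 460/19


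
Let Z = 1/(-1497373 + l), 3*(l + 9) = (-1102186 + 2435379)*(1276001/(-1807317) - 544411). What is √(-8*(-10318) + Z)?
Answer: √142036680158989491676027175674513540376498/1311769416373274866 ≈ 287.30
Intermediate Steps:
l = -1311761297690240143/5421951 (l = -9 + ((-1102186 + 2435379)*(1276001/(-1807317) - 544411))/3 = -9 + (1333193*(1276001*(-1/1807317) - 544411))/3 = -9 + (1333193*(-1276001/1807317 - 544411))/3 = -9 + (1333193*(-983924531288/1807317))/3 = -9 + (⅓)*(-1311761297641442584/1807317) = -9 - 1311761297641442584/5421951 = -1311761297690240143/5421951 ≈ -2.4194e+11)
Z = -5421951/1311769416373274866 (Z = 1/(-1497373 - 1311761297690240143/5421951) = 1/(-1311769416373274866/5421951) = -5421951/1311769416373274866 ≈ -4.1333e-12)
√(-8*(-10318) + Z) = √(-8*(-10318) - 5421951/1311769416373274866) = √(82544 - 5421951/1311769416373274866) = √(108278694705115595117153/1311769416373274866) = √142036680158989491676027175674513540376498/1311769416373274866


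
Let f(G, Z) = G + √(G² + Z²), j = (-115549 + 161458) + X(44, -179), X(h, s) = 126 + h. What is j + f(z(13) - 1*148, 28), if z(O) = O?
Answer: 45944 + √19009 ≈ 46082.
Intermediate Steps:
j = 46079 (j = (-115549 + 161458) + (126 + 44) = 45909 + 170 = 46079)
j + f(z(13) - 1*148, 28) = 46079 + ((13 - 1*148) + √((13 - 1*148)² + 28²)) = 46079 + ((13 - 148) + √((13 - 148)² + 784)) = 46079 + (-135 + √((-135)² + 784)) = 46079 + (-135 + √(18225 + 784)) = 46079 + (-135 + √19009) = 45944 + √19009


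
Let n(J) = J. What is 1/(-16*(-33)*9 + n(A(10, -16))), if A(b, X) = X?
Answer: 1/4736 ≈ 0.00021115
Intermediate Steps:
1/(-16*(-33)*9 + n(A(10, -16))) = 1/(-16*(-33)*9 - 16) = 1/(528*9 - 16) = 1/(4752 - 16) = 1/4736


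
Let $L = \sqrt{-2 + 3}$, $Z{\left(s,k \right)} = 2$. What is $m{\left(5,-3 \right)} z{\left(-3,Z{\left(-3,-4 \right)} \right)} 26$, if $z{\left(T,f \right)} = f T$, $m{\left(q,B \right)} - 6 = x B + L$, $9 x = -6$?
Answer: $-1404$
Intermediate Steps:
$x = - \frac{2}{3}$ ($x = \frac{1}{9} \left(-6\right) = - \frac{2}{3} \approx -0.66667$)
$L = 1$ ($L = \sqrt{1} = 1$)
$m{\left(q,B \right)} = 7 - \frac{2 B}{3}$ ($m{\left(q,B \right)} = 6 - \left(-1 + \frac{2 B}{3}\right) = 7 - \frac{2 B}{3}$)
$z{\left(T,f \right)} = T f$
$m{\left(5,-3 \right)} z{\left(-3,Z{\left(-3,-4 \right)} \right)} 26 = \left(7 - -2\right) \left(\left(-3\right) 2\right) 26 = \left(7 + 2\right) \left(-6\right) 26 = 9 \left(-6\right) 26 = \left(-54\right) 26 = -1404$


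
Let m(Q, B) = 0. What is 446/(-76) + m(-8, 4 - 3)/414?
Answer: -223/38 ≈ -5.8684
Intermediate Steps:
446/(-76) + m(-8, 4 - 3)/414 = 446/(-76) + 0/414 = 446*(-1/76) + 0*(1/414) = -223/38 + 0 = -223/38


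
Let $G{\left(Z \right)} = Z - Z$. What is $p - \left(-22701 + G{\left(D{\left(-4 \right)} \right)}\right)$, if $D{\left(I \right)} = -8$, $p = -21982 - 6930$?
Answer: $-6211$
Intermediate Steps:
$p = -28912$ ($p = -21982 - 6930 = -28912$)
$G{\left(Z \right)} = 0$
$p - \left(-22701 + G{\left(D{\left(-4 \right)} \right)}\right) = -28912 - \left(-22701 + 0\right) = -28912 - -22701 = -28912 + 22701 = -6211$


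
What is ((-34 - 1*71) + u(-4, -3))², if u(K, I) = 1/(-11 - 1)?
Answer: 1590121/144 ≈ 11043.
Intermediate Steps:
u(K, I) = -1/12 (u(K, I) = 1/(-12) = -1/12)
((-34 - 1*71) + u(-4, -3))² = ((-34 - 1*71) - 1/12)² = ((-34 - 71) - 1/12)² = (-105 - 1/12)² = (-1261/12)² = 1590121/144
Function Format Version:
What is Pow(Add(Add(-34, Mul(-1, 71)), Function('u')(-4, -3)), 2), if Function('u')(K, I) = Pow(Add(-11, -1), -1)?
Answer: Rational(1590121, 144) ≈ 11043.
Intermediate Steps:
Function('u')(K, I) = Rational(-1, 12) (Function('u')(K, I) = Pow(-12, -1) = Rational(-1, 12))
Pow(Add(Add(-34, Mul(-1, 71)), Function('u')(-4, -3)), 2) = Pow(Add(Add(-34, Mul(-1, 71)), Rational(-1, 12)), 2) = Pow(Add(Add(-34, -71), Rational(-1, 12)), 2) = Pow(Add(-105, Rational(-1, 12)), 2) = Pow(Rational(-1261, 12), 2) = Rational(1590121, 144)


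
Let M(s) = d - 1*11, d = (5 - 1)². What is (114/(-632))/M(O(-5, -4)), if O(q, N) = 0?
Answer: -57/1580 ≈ -0.036076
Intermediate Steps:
d = 16 (d = 4² = 16)
M(s) = 5 (M(s) = 16 - 1*11 = 16 - 11 = 5)
(114/(-632))/M(O(-5, -4)) = (114/(-632))/5 = (114*(-1/632))*(⅕) = -57/316*⅕ = -57/1580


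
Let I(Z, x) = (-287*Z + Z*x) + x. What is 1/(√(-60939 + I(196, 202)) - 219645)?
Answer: -73215/16081334474 - I*√77397/48244003422 ≈ -4.5528e-6 - 5.7666e-9*I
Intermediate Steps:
I(Z, x) = x - 287*Z + Z*x
1/(√(-60939 + I(196, 202)) - 219645) = 1/(√(-60939 + (202 - 287*196 + 196*202)) - 219645) = 1/(√(-60939 + (202 - 56252 + 39592)) - 219645) = 1/(√(-60939 - 16458) - 219645) = 1/(√(-77397) - 219645) = 1/(I*√77397 - 219645) = 1/(-219645 + I*√77397)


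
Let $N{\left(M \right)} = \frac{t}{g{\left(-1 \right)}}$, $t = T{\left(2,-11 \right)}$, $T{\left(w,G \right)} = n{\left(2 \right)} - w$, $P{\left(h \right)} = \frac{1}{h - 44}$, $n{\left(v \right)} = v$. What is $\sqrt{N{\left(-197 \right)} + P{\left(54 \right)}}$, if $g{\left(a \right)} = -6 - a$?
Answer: $\frac{\sqrt{10}}{10} \approx 0.31623$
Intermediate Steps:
$P{\left(h \right)} = \frac{1}{-44 + h}$
$T{\left(w,G \right)} = 2 - w$
$t = 0$ ($t = 2 - 2 = 0$)
$N{\left(M \right)} = 0$ ($N{\left(M \right)} = \frac{0}{-6 - -1} = \frac{0}{-6 + 1} = \frac{0}{-5} = 0 \left(- \frac{1}{5}\right) = 0$)
$\sqrt{N{\left(-197 \right)} + P{\left(54 \right)}} = \sqrt{0 + \frac{1}{-44 + 54}} = \sqrt{0 + \frac{1}{10}} = \sqrt{\frac{1}{10}} = \frac{\sqrt{10}}{10}$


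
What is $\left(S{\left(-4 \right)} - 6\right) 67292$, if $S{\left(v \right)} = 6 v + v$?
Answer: $-2287928$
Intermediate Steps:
$S{\left(v \right)} = 7 v$
$\left(S{\left(-4 \right)} - 6\right) 67292 = \left(7 \left(-4\right) - 6\right) 67292 = \left(-28 - 6\right) 67292 = \left(-34\right) 67292 = -2287928$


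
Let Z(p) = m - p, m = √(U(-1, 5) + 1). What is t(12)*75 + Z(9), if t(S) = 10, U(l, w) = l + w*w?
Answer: 746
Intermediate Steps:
U(l, w) = l + w²
m = 5 (m = √((-1 + 5²) + 1) = √((-1 + 25) + 1) = √(24 + 1) = √25 = 5)
Z(p) = 5 - p
t(12)*75 + Z(9) = 10*75 + (5 - 1*9) = 750 + (5 - 9) = 750 - 4 = 746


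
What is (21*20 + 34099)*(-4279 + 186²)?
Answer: 1046512523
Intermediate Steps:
(21*20 + 34099)*(-4279 + 186²) = (420 + 34099)*(-4279 + 34596) = 34519*30317 = 1046512523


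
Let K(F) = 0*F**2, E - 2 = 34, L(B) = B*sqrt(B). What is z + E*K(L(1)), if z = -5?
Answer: -5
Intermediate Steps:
L(B) = B**(3/2)
E = 36 (E = 2 + 34 = 36)
K(F) = 0
z + E*K(L(1)) = -5 + 36*0 = -5 + 0 = -5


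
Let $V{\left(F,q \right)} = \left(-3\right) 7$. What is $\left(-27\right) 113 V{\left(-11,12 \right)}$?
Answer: $64071$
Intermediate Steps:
$V{\left(F,q \right)} = -21$
$\left(-27\right) 113 V{\left(-11,12 \right)} = \left(-27\right) 113 \left(-21\right) = \left(-3051\right) \left(-21\right) = 64071$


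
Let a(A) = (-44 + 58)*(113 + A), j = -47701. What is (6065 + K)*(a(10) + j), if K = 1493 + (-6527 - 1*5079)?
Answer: 186122992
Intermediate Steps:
a(A) = 1582 + 14*A (a(A) = 14*(113 + A) = 1582 + 14*A)
K = -10113 (K = 1493 + (-6527 - 5079) = 1493 - 11606 = -10113)
(6065 + K)*(a(10) + j) = (6065 - 10113)*((1582 + 14*10) - 47701) = -4048*((1582 + 140) - 47701) = -4048*(1722 - 47701) = -4048*(-45979) = 186122992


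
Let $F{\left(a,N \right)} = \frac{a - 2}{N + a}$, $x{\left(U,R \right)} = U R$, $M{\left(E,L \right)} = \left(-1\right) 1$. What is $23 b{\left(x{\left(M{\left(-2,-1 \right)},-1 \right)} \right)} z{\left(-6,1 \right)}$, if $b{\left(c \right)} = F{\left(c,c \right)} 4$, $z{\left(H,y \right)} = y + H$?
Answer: $230$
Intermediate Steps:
$M{\left(E,L \right)} = -1$
$z{\left(H,y \right)} = H + y$
$x{\left(U,R \right)} = R U$
$F{\left(a,N \right)} = \frac{-2 + a}{N + a}$
$b{\left(c \right)} = \frac{2 \left(-2 + c\right)}{c}$ ($b{\left(c \right)} = \frac{-2 + c}{c + c} 4 = \frac{-2 + c}{2 c} 4 = \frac{2 \left(-2 + c\right)}{c}$)
$23 b{\left(x{\left(M{\left(-2,-1 \right)},-1 \right)} \right)} z{\left(-6,1 \right)} = 23 \left(2 - \frac{4}{\left(-1\right) \left(-1\right)}\right) \left(-6 + 1\right) = 23 \left(2 - \frac{4}{1}\right) \left(-5\right) = 23 \left(2 - 4\right) \left(-5\right) = 23 \left(-2\right) \left(-5\right) = \left(-46\right) \left(-5\right) = 230$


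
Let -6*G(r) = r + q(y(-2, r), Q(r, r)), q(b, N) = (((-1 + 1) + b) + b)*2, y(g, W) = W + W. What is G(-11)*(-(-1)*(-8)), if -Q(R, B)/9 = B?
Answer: -132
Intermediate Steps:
Q(R, B) = -9*B
y(g, W) = 2*W
q(b, N) = 4*b (q(b, N) = ((0 + b) + b)*2 = (b + b)*2 = (2*b)*2 = 4*b)
G(r) = -3*r/2 (G(r) = -(r + 4*(2*r))/6 = -(r + 8*r)/6 = -3*r/2)
G(-11)*(-(-1)*(-8)) = (-3/2*(-11))*(-(-1)*(-8)) = 33*(-1*8)/2 = (33/2)*(-8) = -132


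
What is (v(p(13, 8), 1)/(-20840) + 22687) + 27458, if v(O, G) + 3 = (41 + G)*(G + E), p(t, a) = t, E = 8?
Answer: 209004285/4168 ≈ 50145.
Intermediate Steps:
v(O, G) = -3 + (8 + G)*(41 + G) (v(O, G) = -3 + (41 + G)*(G + 8) = -3 + (41 + G)*(8 + G) = -3 + (8 + G)*(41 + G))
(v(p(13, 8), 1)/(-20840) + 22687) + 27458 = ((325 + 1² + 49*1)/(-20840) + 22687) + 27458 = ((325 + 1 + 49)*(-1/20840) + 22687) + 27458 = (375*(-1/20840) + 22687) + 27458 = (-75/4168 + 22687) + 27458 = 94559341/4168 + 27458 = 209004285/4168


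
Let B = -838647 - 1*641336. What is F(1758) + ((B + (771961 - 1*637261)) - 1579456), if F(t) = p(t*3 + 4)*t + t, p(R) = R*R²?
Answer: 258480046702635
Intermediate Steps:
p(R) = R³
F(t) = t + t*(4 + 3*t)³ (F(t) = (t*3 + 4)³*t + t = (3*t + 4)³*t + t = (4 + 3*t)³*t + t = t*(4 + 3*t)³ + t = t + t*(4 + 3*t)³)
B = -1479983 (B = -838647 - 641336 = -1479983)
F(1758) + ((B + (771961 - 1*637261)) - 1579456) = 1758*(1 + (4 + 3*1758)³) + ((-1479983 + (771961 - 1*637261)) - 1579456) = 1758*(1 + (4 + 5274)³) + ((-1479983 + (771961 - 637261)) - 1579456) = 1758*(1 + 5278³) + ((-1479983 + 134700) - 1579456) = 1758*(1 + 147030744952) + (-1345283 - 1579456) = 1758*147030744953 - 2924739 = 258480049627374 - 2924739 = 258480046702635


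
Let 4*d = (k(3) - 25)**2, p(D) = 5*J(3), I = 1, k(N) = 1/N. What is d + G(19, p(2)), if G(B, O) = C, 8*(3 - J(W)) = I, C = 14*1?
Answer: 1495/9 ≈ 166.11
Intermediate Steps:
C = 14
J(W) = 23/8 (J(W) = 3 - 1/8*1 = 3 - 1/8 = 23/8)
p(D) = 115/8 (p(D) = 5*(23/8) = 115/8)
G(B, O) = 14
d = 1369/9 (d = (1/3 - 25)**2/4 = (-74/3)**2/4 = (1/4)*(5476/9) = 1369/9 ≈ 152.11)
d + G(19, p(2)) = 1369/9 + 14 = 1495/9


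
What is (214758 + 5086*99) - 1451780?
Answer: -733508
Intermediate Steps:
(214758 + 5086*99) - 1451780 = (214758 + 503514) - 1451780 = 718272 - 1451780 = -733508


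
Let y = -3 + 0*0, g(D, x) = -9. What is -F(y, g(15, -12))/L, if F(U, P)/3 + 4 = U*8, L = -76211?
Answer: -84/76211 ≈ -0.0011022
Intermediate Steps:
y = -3 (y = -3 + 0 = -3)
F(U, P) = -12 + 24*U (F(U, P) = -12 + 3*(U*8) = -12 + 3*(8*U) = -12 + 24*U)
-F(y, g(15, -12))/L = -(-12 + 24*(-3))/(-76211) = -(-12 - 72)*(-1)/76211 = -(-84)*(-1)/76211 = -1*84/76211 = -84/76211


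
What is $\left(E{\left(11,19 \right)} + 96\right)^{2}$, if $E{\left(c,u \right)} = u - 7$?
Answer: $11664$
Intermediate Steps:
$E{\left(c,u \right)} = -7 + u$ ($E{\left(c,u \right)} = u - 7 = -7 + u$)
$\left(E{\left(11,19 \right)} + 96\right)^{2} = \left(\left(-7 + 19\right) + 96\right)^{2} = \left(12 + 96\right)^{2} = 108^{2} = 11664$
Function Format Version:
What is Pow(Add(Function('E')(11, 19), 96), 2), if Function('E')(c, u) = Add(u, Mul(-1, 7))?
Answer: 11664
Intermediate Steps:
Function('E')(c, u) = Add(-7, u) (Function('E')(c, u) = Add(u, -7) = Add(-7, u))
Pow(Add(Function('E')(11, 19), 96), 2) = Pow(Add(Add(-7, 19), 96), 2) = Pow(Add(12, 96), 2) = Pow(108, 2) = 11664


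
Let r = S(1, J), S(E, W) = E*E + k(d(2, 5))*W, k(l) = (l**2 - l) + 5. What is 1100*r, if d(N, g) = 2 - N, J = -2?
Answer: -9900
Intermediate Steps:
k(l) = 5 + l**2 - l
S(E, W) = E**2 + 5*W (S(E, W) = E*E + (5 + (2 - 1*2)**2 - (2 - 1*2))*W = E**2 + (5 + (2 - 2)**2 - (2 - 2))*W = E**2 + (5 + 0**2 - 1*0)*W = E**2 + (5 + 0 + 0)*W = E**2 + 5*W)
r = -9 (r = 1**2 + 5*(-2) = 1 - 10 = -9)
1100*r = 1100*(-9) = -9900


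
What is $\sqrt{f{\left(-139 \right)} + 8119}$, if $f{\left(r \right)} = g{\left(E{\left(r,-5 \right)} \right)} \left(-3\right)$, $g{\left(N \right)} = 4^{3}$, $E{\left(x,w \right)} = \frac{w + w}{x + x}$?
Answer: $\sqrt{7927} \approx 89.034$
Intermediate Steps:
$E{\left(x,w \right)} = \frac{w}{x}$ ($E{\left(x,w \right)} = \frac{2 w}{2 x} = 2 w \frac{1}{2 x} = \frac{w}{x}$)
$g{\left(N \right)} = 64$
$f{\left(r \right)} = -192$ ($f{\left(r \right)} = 64 \left(-3\right) = -192$)
$\sqrt{f{\left(-139 \right)} + 8119} = \sqrt{-192 + 8119} = \sqrt{7927}$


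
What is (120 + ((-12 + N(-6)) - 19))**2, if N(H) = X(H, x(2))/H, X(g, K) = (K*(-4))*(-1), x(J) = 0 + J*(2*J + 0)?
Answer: 63001/9 ≈ 7000.1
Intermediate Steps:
x(J) = 2*J**2 (x(J) = 0 + J*(2*J) = 0 + 2*J**2 = 2*J**2)
X(g, K) = 4*K (X(g, K) = -4*K*(-1) = 4*K)
N(H) = 32/H (N(H) = (4*(2*2**2))/H = (4*(2*4))/H = (4*8)/H = 32/H)
(120 + ((-12 + N(-6)) - 19))**2 = (120 + ((-12 + 32/(-6)) - 19))**2 = (120 + ((-12 + 32*(-1/6)) - 19))**2 = (120 + ((-12 - 16/3) - 19))**2 = (120 + (-52/3 - 19))**2 = (120 - 109/3)**2 = (251/3)**2 = 63001/9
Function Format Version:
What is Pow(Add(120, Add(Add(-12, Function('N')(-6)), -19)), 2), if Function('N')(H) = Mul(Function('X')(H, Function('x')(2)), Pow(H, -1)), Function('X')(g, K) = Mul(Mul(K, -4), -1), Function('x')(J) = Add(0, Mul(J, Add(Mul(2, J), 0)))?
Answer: Rational(63001, 9) ≈ 7000.1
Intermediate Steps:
Function('x')(J) = Mul(2, Pow(J, 2)) (Function('x')(J) = Add(0, Mul(J, Mul(2, J))) = Add(0, Mul(2, Pow(J, 2))) = Mul(2, Pow(J, 2)))
Function('X')(g, K) = Mul(4, K) (Function('X')(g, K) = Mul(Mul(-4, K), -1) = Mul(4, K))
Function('N')(H) = Mul(32, Pow(H, -1)) (Function('N')(H) = Mul(Mul(4, Mul(2, Pow(2, 2))), Pow(H, -1)) = Mul(Mul(4, Mul(2, 4)), Pow(H, -1)) = Mul(Mul(4, 8), Pow(H, -1)) = Mul(32, Pow(H, -1)))
Pow(Add(120, Add(Add(-12, Function('N')(-6)), -19)), 2) = Pow(Add(120, Add(Add(-12, Mul(32, Pow(-6, -1))), -19)), 2) = Pow(Add(120, Add(Add(-12, Mul(32, Rational(-1, 6))), -19)), 2) = Pow(Add(120, Add(Add(-12, Rational(-16, 3)), -19)), 2) = Pow(Add(120, Add(Rational(-52, 3), -19)), 2) = Pow(Add(120, Rational(-109, 3)), 2) = Pow(Rational(251, 3), 2) = Rational(63001, 9)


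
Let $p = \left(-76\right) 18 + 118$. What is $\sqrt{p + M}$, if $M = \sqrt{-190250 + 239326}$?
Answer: $\sqrt{-1250 + 2 \sqrt{12269}} \approx 32.07 i$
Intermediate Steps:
$M = 2 \sqrt{12269}$ ($M = \sqrt{49076} = 2 \sqrt{12269} \approx 221.53$)
$p = -1250$ ($p = -1368 + 118 = -1250$)
$\sqrt{p + M} = \sqrt{-1250 + 2 \sqrt{12269}}$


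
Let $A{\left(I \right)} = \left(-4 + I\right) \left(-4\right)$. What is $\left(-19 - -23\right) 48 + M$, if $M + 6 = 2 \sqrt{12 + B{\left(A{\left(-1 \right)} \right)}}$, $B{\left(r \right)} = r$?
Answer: $186 + 8 \sqrt{2} \approx 197.31$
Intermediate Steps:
$A{\left(I \right)} = 16 - 4 I$
$M = -6 + 8 \sqrt{2}$ ($M = -6 + 2 \sqrt{12 + \left(16 - -4\right)} = -6 + 2 \sqrt{12 + \left(16 + 4\right)} = -6 + 2 \sqrt{12 + 20} = -6 + 2 \sqrt{32} = -6 + 2 \cdot 4 \sqrt{2} = -6 + 8 \sqrt{2} \approx 5.3137$)
$\left(-19 - -23\right) 48 + M = \left(-19 - -23\right) 48 - \left(6 - 8 \sqrt{2}\right) = \left(-19 + 23\right) 48 - \left(6 - 8 \sqrt{2}\right) = 4 \cdot 48 - \left(6 - 8 \sqrt{2}\right) = 192 - \left(6 - 8 \sqrt{2}\right) = 186 + 8 \sqrt{2}$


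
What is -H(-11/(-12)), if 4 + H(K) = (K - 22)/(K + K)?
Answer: 31/2 ≈ 15.500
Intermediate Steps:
H(K) = -4 + (-22 + K)/(2*K) (H(K) = -4 + (K - 22)/(K + K) = -4 + (-22 + K)/((2*K)) = -4 + (-22 + K)*(1/(2*K)) = -4 + (-22 + K)/(2*K))
-H(-11/(-12)) = -(-7/2 - 11/(-11/(-12))) = -(-7/2 - 11/((-1/12*(-11)))) = -(-7/2 - 11/11/12) = -(-7/2 - 11*12/11) = -(-7/2 - 12) = -1*(-31/2) = 31/2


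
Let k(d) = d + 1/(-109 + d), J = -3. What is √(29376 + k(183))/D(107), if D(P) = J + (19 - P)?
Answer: -43*√518/518 ≈ -1.8893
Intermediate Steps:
D(P) = 16 - P (D(P) = -3 + (19 - P) = 16 - P)
√(29376 + k(183))/D(107) = √(29376 + (1 + 183² - 109*183)/(-109 + 183))/(16 - 1*107) = √(29376 + (1 + 33489 - 19947)/74)/(16 - 107) = √(29376 + (1/74)*13543)/(-91) = √(29376 + 13543/74)*(-1/91) = √(2187367/74)*(-1/91) = (559*√518/74)*(-1/91) = -43*√518/518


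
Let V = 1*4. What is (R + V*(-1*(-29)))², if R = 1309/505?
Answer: 3586692321/255025 ≈ 14064.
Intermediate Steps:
V = 4
R = 1309/505 (R = 1309*(1/505) = 1309/505 ≈ 2.5921)
(R + V*(-1*(-29)))² = (1309/505 + 4*(-1*(-29)))² = (1309/505 + 4*29)² = (1309/505 + 116)² = (59889/505)² = 3586692321/255025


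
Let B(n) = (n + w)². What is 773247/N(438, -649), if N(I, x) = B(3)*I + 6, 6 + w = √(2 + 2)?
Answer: 257749/148 ≈ 1741.5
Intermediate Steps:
w = -4 (w = -6 + √(2 + 2) = -6 + √4 = -6 + 2 = -4)
B(n) = (-4 + n)² (B(n) = (n - 4)² = (-4 + n)²)
N(I, x) = 6 + I (N(I, x) = (-4 + 3)²*I + 6 = (-1)²*I + 6 = 1*I + 6 = I + 6 = 6 + I)
773247/N(438, -649) = 773247/(6 + 438) = 773247/444 = 773247*(1/444) = 257749/148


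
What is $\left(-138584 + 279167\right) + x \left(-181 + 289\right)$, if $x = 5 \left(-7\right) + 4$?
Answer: $137235$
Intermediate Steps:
$x = -31$ ($x = -35 + 4 = -31$)
$\left(-138584 + 279167\right) + x \left(-181 + 289\right) = \left(-138584 + 279167\right) - 31 \left(-181 + 289\right) = 140583 - 3348 = 137235$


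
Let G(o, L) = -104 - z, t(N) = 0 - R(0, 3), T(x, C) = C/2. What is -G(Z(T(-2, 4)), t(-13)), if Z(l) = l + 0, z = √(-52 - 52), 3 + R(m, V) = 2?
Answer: 104 + 2*I*√26 ≈ 104.0 + 10.198*I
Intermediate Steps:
T(x, C) = C/2 (T(x, C) = C*(½) = C/2)
R(m, V) = -1 (R(m, V) = -3 + 2 = -1)
z = 2*I*√26 (z = √(-104) = 2*I*√26 ≈ 10.198*I)
Z(l) = l
t(N) = 1 (t(N) = 0 - 1*(-1) = 0 + 1 = 1)
G(o, L) = -104 - 2*I*√26
-G(Z(T(-2, 4)), t(-13)) = -(-104 - 2*I*√26) = 104 + 2*I*√26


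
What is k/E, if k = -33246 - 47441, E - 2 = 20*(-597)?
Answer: 80687/11938 ≈ 6.7588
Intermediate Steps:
E = -11938 (E = 2 + 20*(-597) = 2 - 11940 = -11938)
k = -80687
k/E = -80687/(-11938) = -80687*(-1/11938) = 80687/11938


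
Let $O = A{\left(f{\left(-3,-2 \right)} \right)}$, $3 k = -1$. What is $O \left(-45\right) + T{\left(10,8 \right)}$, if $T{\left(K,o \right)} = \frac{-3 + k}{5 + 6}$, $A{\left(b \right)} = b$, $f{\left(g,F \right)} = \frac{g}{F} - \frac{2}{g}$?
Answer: $- \frac{6455}{66} \approx -97.803$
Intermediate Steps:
$k = - \frac{1}{3}$ ($k = \frac{1}{3} \left(-1\right) = - \frac{1}{3} \approx -0.33333$)
$f{\left(g,F \right)} = - \frac{2}{g} + \frac{g}{F}$
$O = \frac{13}{6}$ ($O = - \frac{2}{-3} - \frac{3}{-2} = \left(-2\right) \left(- \frac{1}{3}\right) - - \frac{3}{2} = \frac{2}{3} + \frac{3}{2} = \frac{13}{6} \approx 2.1667$)
$T{\left(K,o \right)} = - \frac{10}{33}$ ($T{\left(K,o \right)} = \frac{-3 - \frac{1}{3}}{5 + 6} = - \frac{10}{3 \cdot 11} = \left(- \frac{10}{3}\right) \frac{1}{11} = - \frac{10}{33}$)
$O \left(-45\right) + T{\left(10,8 \right)} = \frac{13}{6} \left(-45\right) - \frac{10}{33} = - \frac{195}{2} - \frac{10}{33} = - \frac{6455}{66}$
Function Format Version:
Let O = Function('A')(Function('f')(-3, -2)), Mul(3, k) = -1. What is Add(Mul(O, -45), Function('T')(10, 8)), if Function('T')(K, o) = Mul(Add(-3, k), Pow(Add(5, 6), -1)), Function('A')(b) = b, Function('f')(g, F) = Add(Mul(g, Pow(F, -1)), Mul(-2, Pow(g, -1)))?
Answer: Rational(-6455, 66) ≈ -97.803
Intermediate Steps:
k = Rational(-1, 3) (k = Mul(Rational(1, 3), -1) = Rational(-1, 3) ≈ -0.33333)
Function('f')(g, F) = Add(Mul(-2, Pow(g, -1)), Mul(g, Pow(F, -1)))
O = Rational(13, 6) (O = Add(Mul(-2, Pow(-3, -1)), Mul(-3, Pow(-2, -1))) = Add(Mul(-2, Rational(-1, 3)), Mul(-3, Rational(-1, 2))) = Add(Rational(2, 3), Rational(3, 2)) = Rational(13, 6) ≈ 2.1667)
Function('T')(K, o) = Rational(-10, 33) (Function('T')(K, o) = Mul(Add(-3, Rational(-1, 3)), Pow(Add(5, 6), -1)) = Mul(Rational(-10, 3), Pow(11, -1)) = Mul(Rational(-10, 3), Rational(1, 11)) = Rational(-10, 33))
Add(Mul(O, -45), Function('T')(10, 8)) = Add(Mul(Rational(13, 6), -45), Rational(-10, 33)) = Add(Rational(-195, 2), Rational(-10, 33)) = Rational(-6455, 66)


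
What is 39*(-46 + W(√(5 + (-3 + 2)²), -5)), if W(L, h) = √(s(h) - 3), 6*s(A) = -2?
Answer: -1794 + 13*I*√30 ≈ -1794.0 + 71.204*I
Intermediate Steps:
s(A) = -⅓ (s(A) = (⅙)*(-2) = -⅓)
W(L, h) = I*√30/3 (W(L, h) = √(-⅓ - 3) = √(-10/3) = I*√30/3)
39*(-46 + W(√(5 + (-3 + 2)²), -5)) = 39*(-46 + I*√30/3) = -1794 + 13*I*√30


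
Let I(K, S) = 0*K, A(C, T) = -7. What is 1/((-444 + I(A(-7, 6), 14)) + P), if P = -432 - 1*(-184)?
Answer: -1/692 ≈ -0.0014451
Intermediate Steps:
I(K, S) = 0
P = -248 (P = -432 + 184 = -248)
1/((-444 + I(A(-7, 6), 14)) + P) = 1/((-444 + 0) - 248) = 1/(-444 - 248) = 1/(-692) = -1/692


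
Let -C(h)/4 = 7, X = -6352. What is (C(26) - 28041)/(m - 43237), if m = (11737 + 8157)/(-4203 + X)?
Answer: 296268295/456386429 ≈ 0.64916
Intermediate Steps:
C(h) = -28 (C(h) = -4*7 = -28)
m = -19894/10555 (m = (11737 + 8157)/(-4203 - 6352) = 19894/(-10555) = 19894*(-1/10555) = -19894/10555 ≈ -1.8848)
(C(26) - 28041)/(m - 43237) = (-28 - 28041)/(-19894/10555 - 43237) = -28069/(-456386429/10555) = -28069*(-10555/456386429) = 296268295/456386429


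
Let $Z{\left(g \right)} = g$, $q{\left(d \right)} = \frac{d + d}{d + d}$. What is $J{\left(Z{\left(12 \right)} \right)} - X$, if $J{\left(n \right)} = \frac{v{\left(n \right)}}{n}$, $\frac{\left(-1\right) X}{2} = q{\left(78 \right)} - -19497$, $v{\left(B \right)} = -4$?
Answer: $\frac{116987}{3} \approx 38996.0$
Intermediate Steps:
$q{\left(d \right)} = 1$ ($q{\left(d \right)} = \frac{2 d}{2 d} = 2 d \frac{1}{2 d} = 1$)
$X = -38996$ ($X = - 2 \left(1 - -19497\right) = - 2 \left(1 + 19497\right) = \left(-2\right) 19498 = -38996$)
$J{\left(n \right)} = - \frac{4}{n}$
$J{\left(Z{\left(12 \right)} \right)} - X = - \frac{4}{12} - -38996 = \left(-4\right) \frac{1}{12} + 38996 = - \frac{1}{3} + 38996 = \frac{116987}{3}$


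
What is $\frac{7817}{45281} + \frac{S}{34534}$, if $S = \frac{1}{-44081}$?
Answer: $\frac{11899766321237}{68930960834374} \approx 0.17263$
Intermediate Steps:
$S = - \frac{1}{44081} \approx -2.2686 \cdot 10^{-5}$
$\frac{7817}{45281} + \frac{S}{34534} = \frac{7817}{45281} - \frac{1}{44081 \cdot 34534} = 7817 \cdot \frac{1}{45281} - \frac{1}{1522293254} = \frac{7817}{45281} - \frac{1}{1522293254} = \frac{11899766321237}{68930960834374}$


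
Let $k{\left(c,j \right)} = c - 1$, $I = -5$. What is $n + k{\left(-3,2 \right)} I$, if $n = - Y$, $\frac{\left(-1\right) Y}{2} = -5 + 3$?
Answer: $16$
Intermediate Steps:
$Y = 4$ ($Y = - 2 \left(-5 + 3\right) = \left(-2\right) \left(-2\right) = 4$)
$k{\left(c,j \right)} = -1 + c$ ($k{\left(c,j \right)} = c - 1 = -1 + c$)
$n = -4$ ($n = \left(-1\right) 4 = -4$)
$n + k{\left(-3,2 \right)} I = -4 + \left(-1 - 3\right) \left(-5\right) = -4 - -20 = -4 + 20 = 16$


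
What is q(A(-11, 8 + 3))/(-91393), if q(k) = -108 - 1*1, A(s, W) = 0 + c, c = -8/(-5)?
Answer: 109/91393 ≈ 0.0011927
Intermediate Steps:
c = 8/5 (c = -8*(-⅕) = 8/5 ≈ 1.6000)
A(s, W) = 8/5 (A(s, W) = 0 + 8/5 = 8/5)
q(k) = -109 (q(k) = -108 - 1 = -109)
q(A(-11, 8 + 3))/(-91393) = -109/(-91393) = -109*(-1/91393) = 109/91393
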